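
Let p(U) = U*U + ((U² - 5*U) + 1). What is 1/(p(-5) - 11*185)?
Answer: -1/1959 ≈ -0.00051046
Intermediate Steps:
p(U) = 1 - 5*U + 2*U² (p(U) = U² + (1 + U² - 5*U) = 1 - 5*U + 2*U²)
1/(p(-5) - 11*185) = 1/((1 - 5*(-5) + 2*(-5)²) - 11*185) = 1/((1 + 25 + 2*25) - 2035) = 1/((1 + 25 + 50) - 2035) = 1/(76 - 2035) = 1/(-1959) = -1/1959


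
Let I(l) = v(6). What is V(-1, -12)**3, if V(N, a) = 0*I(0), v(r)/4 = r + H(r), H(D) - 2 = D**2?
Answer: 0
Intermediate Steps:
H(D) = 2 + D**2
v(r) = 8 + 4*r + 4*r**2 (v(r) = 4*(r + (2 + r**2)) = 4*(2 + r + r**2) = 8 + 4*r + 4*r**2)
I(l) = 176 (I(l) = 8 + 4*6 + 4*6**2 = 8 + 24 + 4*36 = 8 + 24 + 144 = 176)
V(N, a) = 0 (V(N, a) = 0*176 = 0)
V(-1, -12)**3 = 0**3 = 0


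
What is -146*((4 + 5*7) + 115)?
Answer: -22484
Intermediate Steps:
-146*((4 + 5*7) + 115) = -146*((4 + 35) + 115) = -146*(39 + 115) = -146*154 = -22484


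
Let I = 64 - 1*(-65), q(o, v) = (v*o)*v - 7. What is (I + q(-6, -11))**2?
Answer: 364816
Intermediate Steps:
q(o, v) = -7 + o*v**2 (q(o, v) = (o*v)*v - 7 = o*v**2 - 7 = -7 + o*v**2)
I = 129 (I = 64 + 65 = 129)
(I + q(-6, -11))**2 = (129 + (-7 - 6*(-11)**2))**2 = (129 + (-7 - 6*121))**2 = (129 + (-7 - 726))**2 = (129 - 733)**2 = (-604)**2 = 364816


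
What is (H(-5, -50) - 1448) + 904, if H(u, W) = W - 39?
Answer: -633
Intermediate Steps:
H(u, W) = -39 + W
(H(-5, -50) - 1448) + 904 = ((-39 - 50) - 1448) + 904 = (-89 - 1448) + 904 = -1537 + 904 = -633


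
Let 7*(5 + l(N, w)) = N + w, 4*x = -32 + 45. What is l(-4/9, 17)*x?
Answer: -1079/126 ≈ -8.5635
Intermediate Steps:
x = 13/4 (x = (-32 + 45)/4 = (¼)*13 = 13/4 ≈ 3.2500)
l(N, w) = -5 + N/7 + w/7 (l(N, w) = -5 + (N + w)/7 = -5 + (N/7 + w/7) = -5 + N/7 + w/7)
l(-4/9, 17)*x = (-5 + (-4/9)/7 + (⅐)*17)*(13/4) = (-5 + (-4*⅑)/7 + 17/7)*(13/4) = (-5 + (⅐)*(-4/9) + 17/7)*(13/4) = (-5 - 4/63 + 17/7)*(13/4) = -166/63*13/4 = -1079/126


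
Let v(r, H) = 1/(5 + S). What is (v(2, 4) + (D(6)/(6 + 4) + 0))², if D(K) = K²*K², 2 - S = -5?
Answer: 60543961/3600 ≈ 16818.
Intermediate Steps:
S = 7 (S = 2 - 1*(-5) = 2 + 5 = 7)
v(r, H) = 1/12 (v(r, H) = 1/(5 + 7) = 1/12)
D(K) = K⁴
(v(2, 4) + (D(6)/(6 + 4) + 0))² = (1/12 + (6⁴/(6 + 4) + 0))² = (1/12 + (1296/10 + 0))² = (1/12 + (1296*(⅒) + 0))² = (1/12 + (648/5 + 0))² = (1/12 + 648/5)² = (7781/60)² = 60543961/3600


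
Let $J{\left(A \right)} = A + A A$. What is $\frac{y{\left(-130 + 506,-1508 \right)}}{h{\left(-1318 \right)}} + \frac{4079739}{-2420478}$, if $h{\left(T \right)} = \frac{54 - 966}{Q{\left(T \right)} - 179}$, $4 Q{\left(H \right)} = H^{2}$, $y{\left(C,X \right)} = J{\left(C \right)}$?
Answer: $- \frac{1034331236052545}{15329694} \approx -6.7472 \cdot 10^{7}$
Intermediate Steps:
$J{\left(A \right)} = A + A^{2}$
$y{\left(C,X \right)} = C \left(1 + C\right)$
$Q{\left(H \right)} = \frac{H^{2}}{4}$
$h{\left(T \right)} = - \frac{912}{-179 + \frac{T^{2}}{4}}$ ($h{\left(T \right)} = \frac{54 - 966}{\frac{T^{2}}{4} - 179} = - \frac{912}{-179 + \frac{T^{2}}{4}}$)
$\frac{y{\left(-130 + 506,-1508 \right)}}{h{\left(-1318 \right)}} + \frac{4079739}{-2420478} = \frac{\left(-130 + 506\right) \left(1 + \left(-130 + 506\right)\right)}{\left(-3648\right) \frac{1}{-716 + \left(-1318\right)^{2}}} + \frac{4079739}{-2420478} = \frac{376 \left(1 + 376\right)}{\left(-3648\right) \frac{1}{-716 + 1737124}} + 4079739 \left(- \frac{1}{2420478}\right) = \frac{376 \cdot 377}{\left(-3648\right) \frac{1}{1736408}} - \frac{1359913}{806826} = \frac{141752}{\left(-3648\right) \frac{1}{1736408}} - \frac{1359913}{806826} = \frac{141752}{- \frac{456}{217051}} - \frac{1359913}{806826} = 141752 \left(- \frac{217051}{456}\right) - \frac{1359913}{806826} = - \frac{3845926669}{57} - \frac{1359913}{806826} = - \frac{1034331236052545}{15329694}$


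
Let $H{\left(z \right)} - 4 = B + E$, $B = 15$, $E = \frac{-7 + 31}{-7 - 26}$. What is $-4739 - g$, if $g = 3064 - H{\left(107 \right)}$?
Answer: $- \frac{85632}{11} \approx -7784.7$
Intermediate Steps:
$E = - \frac{8}{11}$ ($E = \frac{24}{-33} = 24 \left(- \frac{1}{33}\right) = - \frac{8}{11} \approx -0.72727$)
$H{\left(z \right)} = \frac{201}{11}$ ($H{\left(z \right)} = 4 + \left(15 - \frac{8}{11}\right) = 4 + \frac{157}{11} = \frac{201}{11}$)
$g = \frac{33503}{11}$ ($g = 3064 - \frac{201}{11} = \frac{33503}{11} \approx 3045.7$)
$-4739 - g = -4739 - \frac{33503}{11} = - \frac{85632}{11}$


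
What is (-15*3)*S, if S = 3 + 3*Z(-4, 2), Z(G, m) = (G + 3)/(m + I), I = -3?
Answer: -270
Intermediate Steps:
Z(G, m) = (3 + G)/(-3 + m) (Z(G, m) = (G + 3)/(m - 3) = (3 + G)/(-3 + m))
S = 6 (S = 3 + 3*((3 - 4)/(-3 + 2)) = 3 + 3*(-1/(-1)) = 3 + 3*(-1*(-1)) = 3 + 3*1 = 3 + 3 = 6)
(-15*3)*S = -15*3*6 = -45*6 = -270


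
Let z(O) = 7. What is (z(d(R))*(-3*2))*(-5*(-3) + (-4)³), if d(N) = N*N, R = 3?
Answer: 2058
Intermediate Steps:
d(N) = N²
(z(d(R))*(-3*2))*(-5*(-3) + (-4)³) = (7*(-3*2))*(-5*(-3) + (-4)³) = (7*(-6))*(15 - 64) = -42*(-49) = 2058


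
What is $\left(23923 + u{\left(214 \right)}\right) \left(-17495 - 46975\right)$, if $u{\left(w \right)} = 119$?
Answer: $-1549987740$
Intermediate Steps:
$\left(23923 + u{\left(214 \right)}\right) \left(-17495 - 46975\right) = \left(23923 + 119\right) \left(-17495 - 46975\right) = 24042 \left(-64470\right) = -1549987740$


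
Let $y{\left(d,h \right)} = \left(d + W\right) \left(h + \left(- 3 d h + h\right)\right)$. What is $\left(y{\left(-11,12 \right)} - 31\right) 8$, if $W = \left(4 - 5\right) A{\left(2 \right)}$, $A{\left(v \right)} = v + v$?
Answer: $-50648$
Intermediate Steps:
$A{\left(v \right)} = 2 v$
$W = -4$ ($W = \left(4 - 5\right) 2 \cdot 2 = \left(-1\right) 4 = -4$)
$y{\left(d,h \right)} = \left(-4 + d\right) \left(2 h - 3 d h\right)$ ($y{\left(d,h \right)} = \left(d - 4\right) \left(h + \left(- 3 d h + h\right)\right) = \left(-4 + d\right) \left(h - \left(- h + 3 d h\right)\right) = \left(-4 + d\right) \left(2 h - 3 d h\right)$)
$\left(y{\left(-11,12 \right)} - 31\right) 8 = \left(12 \left(-8 - 3 \left(-11\right)^{2} + 14 \left(-11\right)\right) - 31\right) 8 = \left(12 \left(-8 - 363 - 154\right) - 31\right) 8 = \left(12 \left(-525\right) - 31\right) 8 = \left(-6300 - 31\right) 8 = \left(-6331\right) 8 = -50648$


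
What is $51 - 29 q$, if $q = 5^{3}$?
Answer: $-3574$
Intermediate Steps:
$q = 125$
$51 - 29 q = 51 - 3625 = -3574$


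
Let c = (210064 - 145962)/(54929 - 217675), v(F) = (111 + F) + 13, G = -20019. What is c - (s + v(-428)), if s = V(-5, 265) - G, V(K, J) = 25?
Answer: -1606335071/81373 ≈ -19740.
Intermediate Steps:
v(F) = 124 + F
c = -32051/81373 (c = 64102/(-162746) = 64102*(-1/162746) = -32051/81373 ≈ -0.39388)
s = 20044 (s = 25 - 1*(-20019) = 25 + 20019 = 20044)
c - (s + v(-428)) = -32051/81373 - (20044 + (124 - 428)) = -32051/81373 - (20044 - 304) = -32051/81373 - 1*19740 = -32051/81373 - 19740 = -1606335071/81373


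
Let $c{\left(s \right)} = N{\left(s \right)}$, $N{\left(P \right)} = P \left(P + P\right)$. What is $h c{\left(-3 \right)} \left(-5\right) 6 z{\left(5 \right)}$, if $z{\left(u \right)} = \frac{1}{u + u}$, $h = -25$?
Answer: $1350$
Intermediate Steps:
$z{\left(u \right)} = \frac{1}{2 u}$
$N{\left(P \right)} = 2 P^{2}$ ($N{\left(P \right)} = P 2 P = 2 P^{2}$)
$c{\left(s \right)} = 2 s^{2}$
$h c{\left(-3 \right)} \left(-5\right) 6 z{\left(5 \right)} = - 25 \cdot 2 \left(-3\right)^{2} \left(-5\right) 6 \frac{1}{2 \cdot 5} = - 25 \cdot 2 \cdot 9 \left(- 30 \cdot \frac{1}{2} \cdot \frac{1}{5}\right) = \left(-25\right) 18 \left(\left(-30\right) \frac{1}{10}\right) = \left(-450\right) \left(-3\right) = 1350$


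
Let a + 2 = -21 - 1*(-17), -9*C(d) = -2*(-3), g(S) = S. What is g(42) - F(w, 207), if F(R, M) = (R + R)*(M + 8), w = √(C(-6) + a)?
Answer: 42 - 860*I*√15/3 ≈ 42.0 - 1110.3*I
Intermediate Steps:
C(d) = -⅔ (C(d) = -(-2)*(-3)/9 = -⅑*6 = -⅔)
a = -6 (a = -2 + (-21 - 1*(-17)) = -2 + (-21 + 17) = -2 - 4 = -6)
w = 2*I*√15/3 (w = √(-⅔ - 6) = √(-20/3) = 2*I*√15/3 ≈ 2.582*I)
F(R, M) = 2*R*(8 + M) (F(R, M) = (2*R)*(8 + M) = 2*R*(8 + M))
g(42) - F(w, 207) = 42 - 2*2*I*√15/3*(8 + 207) = 42 - 2*2*I*√15/3*215 = 42 - 860*I*√15/3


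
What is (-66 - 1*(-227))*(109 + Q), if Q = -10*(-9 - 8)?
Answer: 44919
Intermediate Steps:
Q = 170 (Q = -10*(-17) = 170)
(-66 - 1*(-227))*(109 + Q) = (-66 - 1*(-227))*(109 + 170) = (-66 + 227)*279 = 161*279 = 44919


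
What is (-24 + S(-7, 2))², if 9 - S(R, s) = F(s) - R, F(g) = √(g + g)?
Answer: 576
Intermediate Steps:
F(g) = √2*√g (F(g) = √(2*g) = √2*√g)
S(R, s) = 9 + R - √2*√s (S(R, s) = 9 - (√2*√s - R) = 9 - (-R + √2*√s) = 9 + (R - √2*√s) = 9 + R - √2*√s)
(-24 + S(-7, 2))² = (-24 + (9 - 7 - √2*√2))² = (-24 + (9 - 7 - 2))² = (-24 + 0)² = (-24)² = 576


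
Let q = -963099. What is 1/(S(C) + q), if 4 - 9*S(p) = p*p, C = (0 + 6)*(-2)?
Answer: -9/8668031 ≈ -1.0383e-6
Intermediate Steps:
C = -12 (C = 6*(-2) = -12)
S(p) = 4/9 - p**2/9 (S(p) = 4/9 - p*p/9 = 4/9 - p**2/9)
1/(S(C) + q) = 1/((4/9 - 1/9*(-12)**2) - 963099) = 1/((4/9 - 1/9*144) - 963099) = 1/((4/9 - 16) - 963099) = 1/(-140/9 - 963099) = 1/(-8668031/9) = -9/8668031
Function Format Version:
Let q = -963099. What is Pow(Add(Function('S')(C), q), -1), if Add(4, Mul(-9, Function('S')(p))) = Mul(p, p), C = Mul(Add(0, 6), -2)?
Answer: Rational(-9, 8668031) ≈ -1.0383e-6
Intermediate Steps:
C = -12 (C = Mul(6, -2) = -12)
Function('S')(p) = Add(Rational(4, 9), Mul(Rational(-1, 9), Pow(p, 2))) (Function('S')(p) = Add(Rational(4, 9), Mul(Rational(-1, 9), Mul(p, p))) = Add(Rational(4, 9), Mul(Rational(-1, 9), Pow(p, 2))))
Pow(Add(Function('S')(C), q), -1) = Pow(Add(Add(Rational(4, 9), Mul(Rational(-1, 9), Pow(-12, 2))), -963099), -1) = Pow(Add(Add(Rational(4, 9), Mul(Rational(-1, 9), 144)), -963099), -1) = Pow(Add(Add(Rational(4, 9), -16), -963099), -1) = Pow(Add(Rational(-140, 9), -963099), -1) = Pow(Rational(-8668031, 9), -1) = Rational(-9, 8668031)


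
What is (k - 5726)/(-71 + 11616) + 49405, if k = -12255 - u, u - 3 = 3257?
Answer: 570359484/11545 ≈ 49403.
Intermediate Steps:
u = 3260 (u = 3 + 3257 = 3260)
k = -15515 (k = -12255 - 1*3260 = -12255 - 3260 = -15515)
(k - 5726)/(-71 + 11616) + 49405 = (-15515 - 5726)/(-71 + 11616) + 49405 = -21241/11545 + 49405 = 570359484/11545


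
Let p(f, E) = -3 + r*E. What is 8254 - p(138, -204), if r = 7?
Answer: 9685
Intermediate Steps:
p(f, E) = -3 + 7*E
8254 - p(138, -204) = 8254 - (-3 + 7*(-204)) = 8254 - (-3 - 1428) = 8254 - 1*(-1431) = 8254 + 1431 = 9685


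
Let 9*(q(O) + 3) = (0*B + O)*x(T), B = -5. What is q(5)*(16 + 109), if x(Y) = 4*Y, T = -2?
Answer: -8375/9 ≈ -930.56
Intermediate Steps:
q(O) = -3 - 8*O/9 (q(O) = -3 + ((0*(-5) + O)*(4*(-2)))/9 = -3 + ((0 + O)*(-8))/9 = -3 + (O*(-8))/9 = -3 + (-8*O)/9 = -3 - 8*O/9)
q(5)*(16 + 109) = (-3 - 8/9*5)*(16 + 109) = (-3 - 40/9)*125 = -67/9*125 = -8375/9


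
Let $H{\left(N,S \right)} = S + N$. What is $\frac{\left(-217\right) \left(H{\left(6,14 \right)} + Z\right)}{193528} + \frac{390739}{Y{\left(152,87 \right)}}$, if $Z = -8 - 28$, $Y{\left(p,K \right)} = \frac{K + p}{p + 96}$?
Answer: $\frac{2344187156678}{5781649} \approx 4.0545 \cdot 10^{5}$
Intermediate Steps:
$Y{\left(p,K \right)} = \frac{K + p}{96 + p}$
$H{\left(N,S \right)} = N + S$
$Z = -36$ ($Z = -8 - 28 = -36$)
$\frac{\left(-217\right) \left(H{\left(6,14 \right)} + Z\right)}{193528} + \frac{390739}{Y{\left(152,87 \right)}} = \frac{\left(-217\right) \left(\left(6 + 14\right) - 36\right)}{193528} + \frac{390739}{\frac{1}{96 + 152} \left(87 + 152\right)} = - 217 \left(20 - 36\right) \frac{1}{193528} + \frac{390739}{\frac{1}{248} \cdot 239} = \left(-217\right) \left(-16\right) \frac{1}{193528} + \frac{390739}{\frac{1}{248} \cdot 239} = 3472 \cdot \frac{1}{193528} + \frac{390739}{\frac{239}{248}} = \frac{434}{24191} + 390739 \cdot \frac{248}{239} = \frac{434}{24191} + \frac{96903272}{239} = \frac{2344187156678}{5781649}$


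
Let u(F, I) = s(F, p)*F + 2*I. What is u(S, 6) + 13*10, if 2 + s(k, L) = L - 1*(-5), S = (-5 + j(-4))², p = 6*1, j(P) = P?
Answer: 871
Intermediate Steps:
p = 6
S = 81 (S = (-5 - 4)² = (-9)² = 81)
s(k, L) = 3 + L (s(k, L) = -2 + (L - 1*(-5)) = -2 + (L + 5) = -2 + (5 + L) = 3 + L)
u(F, I) = 2*I + 9*F (u(F, I) = (3 + 6)*F + 2*I = 9*F + 2*I = 2*I + 9*F)
u(S, 6) + 13*10 = (2*6 + 9*81) + 13*10 = (12 + 729) + 130 = 741 + 130 = 871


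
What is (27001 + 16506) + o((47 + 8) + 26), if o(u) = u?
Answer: 43588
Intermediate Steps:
(27001 + 16506) + o((47 + 8) + 26) = (27001 + 16506) + ((47 + 8) + 26) = 43507 + (55 + 26) = 43507 + 81 = 43588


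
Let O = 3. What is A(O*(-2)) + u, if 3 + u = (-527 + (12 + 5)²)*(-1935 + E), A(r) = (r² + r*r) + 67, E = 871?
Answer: 253368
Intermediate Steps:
A(r) = 67 + 2*r² (A(r) = (r² + r²) + 67 = 2*r² + 67 = 67 + 2*r²)
u = 253229 (u = -3 + (-527 + (12 + 5)²)*(-1935 + 871) = -3 + (-527 + 17²)*(-1064) = -3 + (-527 + 289)*(-1064) = -3 - 238*(-1064) = -3 + 253232 = 253229)
A(O*(-2)) + u = (67 + 2*(3*(-2))²) + 253229 = (67 + 2*(-6)²) + 253229 = (67 + 2*36) + 253229 = (67 + 72) + 253229 = 139 + 253229 = 253368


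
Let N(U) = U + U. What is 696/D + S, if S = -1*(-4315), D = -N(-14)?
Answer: 30379/7 ≈ 4339.9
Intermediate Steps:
N(U) = 2*U
D = 28 (D = -2*(-14) = -1*(-28) = 28)
S = 4315
696/D + S = 696/28 + 4315 = 696*(1/28) + 4315 = 174/7 + 4315 = 30379/7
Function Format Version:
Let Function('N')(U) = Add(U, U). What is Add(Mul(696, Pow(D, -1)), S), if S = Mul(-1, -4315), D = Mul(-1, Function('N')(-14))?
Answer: Rational(30379, 7) ≈ 4339.9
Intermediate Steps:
Function('N')(U) = Mul(2, U)
D = 28 (D = Mul(-1, Mul(2, -14)) = Mul(-1, -28) = 28)
S = 4315
Add(Mul(696, Pow(D, -1)), S) = Add(Mul(696, Pow(28, -1)), 4315) = Add(Mul(696, Rational(1, 28)), 4315) = Add(Rational(174, 7), 4315) = Rational(30379, 7)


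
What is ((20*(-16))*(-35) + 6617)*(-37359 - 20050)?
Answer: -1022856153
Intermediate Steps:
((20*(-16))*(-35) + 6617)*(-37359 - 20050) = (-320*(-35) + 6617)*(-57409) = (11200 + 6617)*(-57409) = 17817*(-57409) = -1022856153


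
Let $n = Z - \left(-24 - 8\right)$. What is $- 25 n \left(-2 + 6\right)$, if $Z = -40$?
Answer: $800$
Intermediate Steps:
$n = -8$ ($n = -40 - \left(-24 - 8\right) = -40 - -32 = -40 + 32 = -8$)
$- 25 n \left(-2 + 6\right) = \left(-25\right) \left(-8\right) \left(-2 + 6\right) = 200 \cdot 4 = 800$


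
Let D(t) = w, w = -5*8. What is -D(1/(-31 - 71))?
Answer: 40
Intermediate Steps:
w = -40
D(t) = -40
-D(1/(-31 - 71)) = -1*(-40) = 40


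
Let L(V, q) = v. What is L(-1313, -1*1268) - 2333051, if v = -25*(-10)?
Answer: -2332801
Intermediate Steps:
v = 250
L(V, q) = 250
L(-1313, -1*1268) - 2333051 = 250 - 2333051 = -2332801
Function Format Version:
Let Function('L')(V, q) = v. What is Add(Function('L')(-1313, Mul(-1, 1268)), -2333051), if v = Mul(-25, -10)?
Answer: -2332801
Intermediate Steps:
v = 250
Function('L')(V, q) = 250
Add(Function('L')(-1313, Mul(-1, 1268)), -2333051) = Add(250, -2333051) = -2332801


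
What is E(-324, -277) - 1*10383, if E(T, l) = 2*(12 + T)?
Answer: -11007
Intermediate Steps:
E(T, l) = 24 + 2*T
E(-324, -277) - 1*10383 = (24 + 2*(-324)) - 1*10383 = (24 - 648) - 10383 = -624 - 10383 = -11007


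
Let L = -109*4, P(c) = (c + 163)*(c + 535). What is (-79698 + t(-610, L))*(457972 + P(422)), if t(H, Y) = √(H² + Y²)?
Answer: -81117979266 + 2035634*√140549 ≈ -8.0355e+10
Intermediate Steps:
P(c) = (163 + c)*(535 + c)
L = -436
(-79698 + t(-610, L))*(457972 + P(422)) = (-79698 + √((-610)² + (-436)²))*(457972 + (87205 + 422² + 698*422)) = (-79698 + √(372100 + 190096))*(457972 + (87205 + 178084 + 294556)) = (-79698 + √562196)*(457972 + 559845) = (-79698 + 2*√140549)*1017817 = -81117979266 + 2035634*√140549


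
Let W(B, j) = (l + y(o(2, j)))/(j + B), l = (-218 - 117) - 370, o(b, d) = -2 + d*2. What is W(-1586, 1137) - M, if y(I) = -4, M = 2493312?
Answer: -1119496379/449 ≈ -2.4933e+6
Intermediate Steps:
o(b, d) = -2 + 2*d
l = -705 (l = -335 - 370 = -705)
W(B, j) = -709/(B + j) (W(B, j) = (-705 - 4)/(j + B) = -709/(B + j))
W(-1586, 1137) - M = -709/(-1586 + 1137) - 1*2493312 = -709/(-449) - 2493312 = -709*(-1/449) - 2493312 = 709/449 - 2493312 = -1119496379/449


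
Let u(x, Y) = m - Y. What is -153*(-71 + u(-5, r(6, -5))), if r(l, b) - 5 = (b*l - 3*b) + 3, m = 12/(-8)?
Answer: 20043/2 ≈ 10022.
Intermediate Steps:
m = -3/2 (m = 12*(-⅛) = -3/2 ≈ -1.5000)
r(l, b) = 8 - 3*b + b*l (r(l, b) = 5 + ((b*l - 3*b) + 3) = 5 + ((-3*b + b*l) + 3) = 5 + (3 - 3*b + b*l) = 8 - 3*b + b*l)
u(x, Y) = -3/2 - Y
-153*(-71 + u(-5, r(6, -5))) = -153*(-71 + (-3/2 - (8 - 3*(-5) - 5*6))) = -153*(-71 + (-3/2 - (8 + 15 - 30))) = -153*(-71 + (-3/2 - 1*(-7))) = -153*(-71 + (-3/2 + 7)) = -153*(-71 + 11/2) = -153*(-131/2) = 20043/2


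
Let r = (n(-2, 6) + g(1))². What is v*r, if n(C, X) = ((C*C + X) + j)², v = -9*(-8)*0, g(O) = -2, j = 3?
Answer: 0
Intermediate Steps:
v = 0 (v = 72*0 = 0)
n(C, X) = (3 + X + C²)² (n(C, X) = ((C*C + X) + 3)² = ((C² + X) + 3)² = ((X + C²) + 3)² = (3 + X + C²)²)
r = 27889 (r = ((3 + 6 + (-2)²)² - 2)² = ((3 + 6 + 4)² - 2)² = (13² - 2)² = (169 - 2)² = 167² = 27889)
v*r = 0*27889 = 0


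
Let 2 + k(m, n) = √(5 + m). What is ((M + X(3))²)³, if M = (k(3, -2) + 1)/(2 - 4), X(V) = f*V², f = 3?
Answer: 28781620137/64 - 1523173685*√2/16 ≈ 3.1508e+8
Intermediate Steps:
k(m, n) = -2 + √(5 + m)
X(V) = 3*V²
M = ½ - √2 (M = ((-2 + √(5 + 3)) + 1)/(2 - 4) = ((-2 + √8) + 1)/(-2) = ((-2 + 2*√2) + 1)*(-½) = (-1 + 2*√2)*(-½) = ½ - √2 ≈ -0.91421)
((M + X(3))²)³ = (((½ - √2) + 3*3²)²)³ = (((½ - √2) + 3*9)²)³ = (((½ - √2) + 27)²)³ = ((55/2 - √2)²)³ = (55/2 - √2)⁶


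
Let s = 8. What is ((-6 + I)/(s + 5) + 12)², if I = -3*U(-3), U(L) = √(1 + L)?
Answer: 22482/169 - 900*I*√2/169 ≈ 133.03 - 7.5313*I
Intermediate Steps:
I = -3*I*√2 (I = -3*√(1 - 3) = -3*I*√2 ≈ -4.2426*I)
((-6 + I)/(s + 5) + 12)² = ((-6 - 3*I*√2)/(8 + 5) + 12)² = ((-6 - 3*I*√2)/13 + 12)² = ((-6 - 3*I*√2)*(1/13) + 12)² = ((-6/13 - 3*I*√2/13) + 12)² = (150/13 - 3*I*√2/13)²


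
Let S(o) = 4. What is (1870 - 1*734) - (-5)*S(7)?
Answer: 1156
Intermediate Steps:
(1870 - 1*734) - (-5)*S(7) = (1870 - 1*734) - (-5)*4 = (1870 - 734) - 1*(-20) = 1136 + 20 = 1156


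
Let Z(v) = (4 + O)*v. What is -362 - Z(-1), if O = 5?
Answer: -353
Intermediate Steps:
Z(v) = 9*v (Z(v) = (4 + 5)*v = 9*v)
-362 - Z(-1) = -362 - 9*(-1) = -362 - 1*(-9) = -362 + 9 = -353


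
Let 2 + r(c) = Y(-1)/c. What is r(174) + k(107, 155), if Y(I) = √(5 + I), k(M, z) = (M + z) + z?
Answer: 36106/87 ≈ 415.01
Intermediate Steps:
k(M, z) = M + 2*z
r(c) = -2 + 2/c (r(c) = -2 + √(5 - 1)/c = -2 + √4/c = -2 + 2/c)
r(174) + k(107, 155) = (-2 + 2/174) + (107 + 2*155) = (-2 + 2*(1/174)) + (107 + 310) = (-2 + 1/87) + 417 = -173/87 + 417 = 36106/87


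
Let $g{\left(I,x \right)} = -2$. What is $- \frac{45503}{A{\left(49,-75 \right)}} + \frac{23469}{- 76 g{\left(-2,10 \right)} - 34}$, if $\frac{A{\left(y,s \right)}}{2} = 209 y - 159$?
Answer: $\frac{233929781}{1189676} \approx 196.63$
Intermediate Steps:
$A{\left(y,s \right)} = -318 + 418 y$ ($A{\left(y,s \right)} = 2 \left(209 y - 159\right) = 2 \left(-159 + 209 y\right) = -318 + 418 y$)
$- \frac{45503}{A{\left(49,-75 \right)}} + \frac{23469}{- 76 g{\left(-2,10 \right)} - 34} = - \frac{45503}{-318 + 418 \cdot 49} + \frac{23469}{\left(-76\right) \left(-2\right) - 34} = - \frac{45503}{-318 + 20482} + \frac{23469}{152 - 34} = - \frac{45503}{20164} + \frac{23469}{118} = \frac{233929781}{1189676}$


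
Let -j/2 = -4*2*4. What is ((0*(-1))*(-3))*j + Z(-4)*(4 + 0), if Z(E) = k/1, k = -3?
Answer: -12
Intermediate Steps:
j = 64 (j = -2*(-4*2)*4 = -(-16)*4 = -2*(-32) = 64)
Z(E) = -3 (Z(E) = -3/1 = -3*1 = -3)
((0*(-1))*(-3))*j + Z(-4)*(4 + 0) = ((0*(-1))*(-3))*64 - 3*(4 + 0) = (0*(-3))*64 - 3*4 = 0*64 - 12 = 0 - 12 = -12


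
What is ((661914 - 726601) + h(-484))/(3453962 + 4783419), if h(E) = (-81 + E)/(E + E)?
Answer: -62616451/7973784808 ≈ -0.0078528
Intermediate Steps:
h(E) = (-81 + E)/(2*E) (h(E) = (-81 + E)/((2*E)) = (-81 + E)*(1/(2*E)) = (-81 + E)/(2*E))
((661914 - 726601) + h(-484))/(3453962 + 4783419) = ((661914 - 726601) + (1/2)*(-81 - 484)/(-484))/(3453962 + 4783419) = (-64687 + (1/2)*(-1/484)*(-565))/8237381 = (-64687 + 565/968)*(1/8237381) = -62616451/968*1/8237381 = -62616451/7973784808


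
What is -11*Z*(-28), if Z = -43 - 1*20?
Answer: -19404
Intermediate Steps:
Z = -63 (Z = -43 - 20 = -63)
-11*Z*(-28) = -11*(-63)*(-28) = 693*(-28) = -19404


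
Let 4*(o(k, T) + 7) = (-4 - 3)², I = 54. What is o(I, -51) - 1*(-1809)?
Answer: 7257/4 ≈ 1814.3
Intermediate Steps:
o(k, T) = 21/4 (o(k, T) = -7 + (-4 - 3)²/4 = -7 + (¼)*(-7)² = -7 + (¼)*49 = -7 + 49/4 = 21/4)
o(I, -51) - 1*(-1809) = 21/4 - 1*(-1809) = 21/4 + 1809 = 7257/4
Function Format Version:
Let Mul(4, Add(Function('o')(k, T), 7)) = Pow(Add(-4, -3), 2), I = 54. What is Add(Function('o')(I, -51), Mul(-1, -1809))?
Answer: Rational(7257, 4) ≈ 1814.3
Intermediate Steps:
Function('o')(k, T) = Rational(21, 4) (Function('o')(k, T) = Add(-7, Mul(Rational(1, 4), Pow(Add(-4, -3), 2))) = Add(-7, Mul(Rational(1, 4), Pow(-7, 2))) = Add(-7, Mul(Rational(1, 4), 49)) = Add(-7, Rational(49, 4)) = Rational(21, 4))
Add(Function('o')(I, -51), Mul(-1, -1809)) = Add(Rational(21, 4), Mul(-1, -1809)) = Add(Rational(21, 4), 1809) = Rational(7257, 4)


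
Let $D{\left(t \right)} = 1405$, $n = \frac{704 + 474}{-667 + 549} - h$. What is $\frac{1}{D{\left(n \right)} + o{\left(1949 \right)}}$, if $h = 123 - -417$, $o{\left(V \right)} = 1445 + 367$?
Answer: $\frac{1}{3217} \approx 0.00031085$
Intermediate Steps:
$o{\left(V \right)} = 1812$
$h = 540$ ($h = 123 + 417 = 540$)
$n = - \frac{32449}{59}$ ($n = \frac{704 + 474}{-667 + 549} - 540 = \frac{1178}{-118} - 540 = 1178 \left(- \frac{1}{118}\right) - 540 = - \frac{589}{59} - 540 = - \frac{32449}{59} \approx -549.98$)
$\frac{1}{D{\left(n \right)} + o{\left(1949 \right)}} = \frac{1}{1405 + 1812} = \frac{1}{3217}$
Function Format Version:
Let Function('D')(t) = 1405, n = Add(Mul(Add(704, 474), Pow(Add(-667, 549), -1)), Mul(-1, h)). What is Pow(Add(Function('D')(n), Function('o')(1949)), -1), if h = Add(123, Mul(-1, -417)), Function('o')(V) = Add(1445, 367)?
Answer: Rational(1, 3217) ≈ 0.00031085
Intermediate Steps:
Function('o')(V) = 1812
h = 540 (h = Add(123, 417) = 540)
n = Rational(-32449, 59) (n = Add(Mul(Add(704, 474), Pow(Add(-667, 549), -1)), Mul(-1, 540)) = Add(Mul(1178, Pow(-118, -1)), -540) = Add(Mul(1178, Rational(-1, 118)), -540) = Add(Rational(-589, 59), -540) = Rational(-32449, 59) ≈ -549.98)
Pow(Add(Function('D')(n), Function('o')(1949)), -1) = Pow(Add(1405, 1812), -1) = Pow(3217, -1) = Rational(1, 3217)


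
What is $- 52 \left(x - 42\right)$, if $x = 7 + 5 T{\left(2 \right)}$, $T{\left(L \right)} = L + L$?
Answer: $780$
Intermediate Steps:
$T{\left(L \right)} = 2 L$
$x = 27$ ($x = 7 + 5 \cdot 2 \cdot 2 = 7 + 5 \cdot 4 = 7 + 20 = 27$)
$- 52 \left(x - 42\right) = - 52 \left(27 - 42\right) = \left(-52\right) \left(-15\right) = 780$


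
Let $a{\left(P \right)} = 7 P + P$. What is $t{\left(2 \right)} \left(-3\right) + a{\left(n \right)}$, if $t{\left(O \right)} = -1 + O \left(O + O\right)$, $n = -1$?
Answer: $-29$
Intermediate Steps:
$a{\left(P \right)} = 8 P$
$t{\left(O \right)} = -1 + 2 O^{2}$ ($t{\left(O \right)} = -1 + O 2 O = -1 + 2 O^{2}$)
$t{\left(2 \right)} \left(-3\right) + a{\left(n \right)} = \left(-1 + 2 \cdot 2^{2}\right) \left(-3\right) + 8 \left(-1\right) = \left(-1 + 2 \cdot 4\right) \left(-3\right) - 8 = \left(-1 + 8\right) \left(-3\right) - 8 = 7 \left(-3\right) - 8 = -21 - 8 = -29$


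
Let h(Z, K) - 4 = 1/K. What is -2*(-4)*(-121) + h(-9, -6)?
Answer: -5785/6 ≈ -964.17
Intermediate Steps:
h(Z, K) = 4 + 1/K
-2*(-4)*(-121) + h(-9, -6) = -2*(-4)*(-121) + (4 + 1/(-6)) = 8*(-121) + (4 - ⅙) = -968 + 23/6 = -5785/6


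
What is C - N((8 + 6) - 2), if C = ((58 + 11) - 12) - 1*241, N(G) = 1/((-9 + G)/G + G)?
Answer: -9020/49 ≈ -184.08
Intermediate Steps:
N(G) = 1/(G + (-9 + G)/G) (N(G) = 1/((-9 + G)/G + G) = 1/(G + (-9 + G)/G))
C = -184 (C = (69 - 12) - 241 = 57 - 241 = -184)
C - N((8 + 6) - 2) = -184 - ((8 + 6) - 2)/(-9 + ((8 + 6) - 2) + ((8 + 6) - 2)²) = -184 - (14 - 2)/(-9 + (14 - 2) + (14 - 2)²) = -184 - 12/(-9 + 12 + 12²) = -184 - 12/(-9 + 12 + 144) = -184 - 12/147 = -184 - 1*4/49 = -184 - 4/49 = -9020/49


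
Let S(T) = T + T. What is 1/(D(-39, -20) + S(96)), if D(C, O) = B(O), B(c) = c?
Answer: 1/172 ≈ 0.0058140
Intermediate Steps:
D(C, O) = O
S(T) = 2*T
1/(D(-39, -20) + S(96)) = 1/(-20 + 2*96) = 1/(-20 + 192) = 1/172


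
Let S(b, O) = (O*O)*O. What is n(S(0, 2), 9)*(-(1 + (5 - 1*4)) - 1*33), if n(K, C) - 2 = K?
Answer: -350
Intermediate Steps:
S(b, O) = O**3 (S(b, O) = O**2*O = O**3)
n(K, C) = 2 + K
n(S(0, 2), 9)*(-(1 + (5 - 1*4)) - 1*33) = (2 + 2**3)*(-(1 + (5 - 1*4)) - 1*33) = (2 + 8)*(-(1 + (5 - 4)) - 33) = 10*(-(1 + 1) - 33) = 10*(-1*2 - 33) = 10*(-2 - 33) = 10*(-35) = -350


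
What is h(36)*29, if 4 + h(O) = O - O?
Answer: -116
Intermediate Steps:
h(O) = -4 (h(O) = -4 + (O - O) = -4 + 0 = -4)
h(36)*29 = -4*29 = -116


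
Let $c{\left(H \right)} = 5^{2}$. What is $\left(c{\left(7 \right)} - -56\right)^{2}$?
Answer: $6561$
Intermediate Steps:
$c{\left(H \right)} = 25$
$\left(c{\left(7 \right)} - -56\right)^{2} = \left(25 - -56\right)^{2} = \left(25 + 56\right)^{2} = 81^{2} = 6561$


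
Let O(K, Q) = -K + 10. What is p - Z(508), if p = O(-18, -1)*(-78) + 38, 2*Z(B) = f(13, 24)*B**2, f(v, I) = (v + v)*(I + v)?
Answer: -124130930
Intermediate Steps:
f(v, I) = 2*v*(I + v) (f(v, I) = (2*v)*(I + v) = 2*v*(I + v))
O(K, Q) = 10 - K
Z(B) = 481*B**2 (Z(B) = ((2*13*(24 + 13))*B**2)/2 = ((2*13*37)*B**2)/2 = (962*B**2)/2 = 481*B**2)
p = -2146 (p = (10 - 1*(-18))*(-78) + 38 = (10 + 18)*(-78) + 38 = 28*(-78) + 38 = -2184 + 38 = -2146)
p - Z(508) = -2146 - 481*508**2 = -2146 - 481*258064 = -2146 - 1*124128784 = -2146 - 124128784 = -124130930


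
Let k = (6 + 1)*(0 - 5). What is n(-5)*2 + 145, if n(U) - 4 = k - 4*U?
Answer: 123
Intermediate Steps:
k = -35 (k = 7*(-5) = -35)
n(U) = -31 - 4*U (n(U) = 4 + (-35 - 4*U) = -31 - 4*U)
n(-5)*2 + 145 = (-31 - 4*(-5))*2 + 145 = (-31 + 20)*2 + 145 = -11*2 + 145 = -22 + 145 = 123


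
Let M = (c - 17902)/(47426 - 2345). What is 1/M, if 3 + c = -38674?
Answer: -45081/56579 ≈ -0.79678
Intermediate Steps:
c = -38677 (c = -3 - 38674 = -38677)
M = -56579/45081 (M = (-38677 - 17902)/(47426 - 2345) = -56579/45081 ≈ -1.2551)
1/M = 1/(-56579/45081) = -45081/56579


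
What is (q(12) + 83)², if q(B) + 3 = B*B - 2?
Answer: 49284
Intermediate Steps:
q(B) = -5 + B² (q(B) = -3 + (B*B - 2) = -3 + (B² - 2) = -3 + (-2 + B²) = -5 + B²)
(q(12) + 83)² = ((-5 + 12²) + 83)² = ((-5 + 144) + 83)² = (139 + 83)² = 222² = 49284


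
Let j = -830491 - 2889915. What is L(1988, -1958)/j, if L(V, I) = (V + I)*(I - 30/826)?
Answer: 12130035/768263839 ≈ 0.015789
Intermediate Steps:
L(V, I) = (-15/413 + I)*(I + V) (L(V, I) = (I + V)*(I - 30*1/826) = (I + V)*(I - 15/413) = (I + V)*(-15/413 + I) = (-15/413 + I)*(I + V))
j = -3720406
L(1988, -1958)/j = ((-1958)**2 - 15/413*(-1958) - 15/413*1988 - 1958*1988)/(-3720406) = (3833764 + 29370/413 - 4260/59 - 3892504)*(-1/3720406) = -24260070/413*(-1/3720406) = 12130035/768263839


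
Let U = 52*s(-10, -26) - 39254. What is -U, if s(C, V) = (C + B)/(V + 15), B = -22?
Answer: 430130/11 ≈ 39103.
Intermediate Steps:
s(C, V) = (-22 + C)/(15 + V) (s(C, V) = (C - 22)/(V + 15) = (-22 + C)/(15 + V))
U = -430130/11 (U = 52*((-22 - 10)/(15 - 26)) - 39254 = 52*(-32/(-11)) - 39254 = 52*(-1/11*(-32)) - 39254 = 52*(32/11) - 39254 = 1664/11 - 39254 = -430130/11 ≈ -39103.)
-U = -1*(-430130/11) = 430130/11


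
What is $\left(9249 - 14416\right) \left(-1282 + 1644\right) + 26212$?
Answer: $-1844242$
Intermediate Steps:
$\left(9249 - 14416\right) \left(-1282 + 1644\right) + 26212 = \left(-5167\right) 362 + 26212 = -1870454 + 26212 = -1844242$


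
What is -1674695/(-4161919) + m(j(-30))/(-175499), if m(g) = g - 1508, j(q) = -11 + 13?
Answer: 300175147819/730412622581 ≈ 0.41097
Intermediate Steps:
j(q) = 2
m(g) = -1508 + g
-1674695/(-4161919) + m(j(-30))/(-175499) = -1674695/(-4161919) + (-1508 + 2)/(-175499) = -1674695*(-1/4161919) - 1506*(-1/175499) = 1674695/4161919 + 1506/175499 = 300175147819/730412622581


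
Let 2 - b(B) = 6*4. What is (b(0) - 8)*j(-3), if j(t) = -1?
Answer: 30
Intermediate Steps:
b(B) = -22 (b(B) = 2 - 6*4 = 2 - 1*24 = 2 - 24 = -22)
(b(0) - 8)*j(-3) = (-22 - 8)*(-1) = -30*(-1) = 30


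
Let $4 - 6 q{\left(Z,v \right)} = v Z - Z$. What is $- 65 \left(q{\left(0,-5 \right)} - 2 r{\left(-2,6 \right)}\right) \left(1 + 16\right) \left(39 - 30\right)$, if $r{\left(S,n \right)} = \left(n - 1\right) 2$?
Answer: $192270$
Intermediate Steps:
$q{\left(Z,v \right)} = \frac{2}{3} + \frac{Z}{6} - \frac{Z v}{6}$ ($q{\left(Z,v \right)} = \frac{2}{3} - \frac{v Z - Z}{6} = \frac{2}{3} - \frac{Z v - Z}{6} = \frac{2}{3} - \frac{- Z + Z v}{6} = \frac{2}{3} - \left(- \frac{Z}{6} + \frac{Z v}{6}\right) = \frac{2}{3} + \frac{Z}{6} - \frac{Z v}{6}$)
$r{\left(S,n \right)} = -2 + 2 n$ ($r{\left(S,n \right)} = \left(-1 + n\right) 2 = -2 + 2 n$)
$- 65 \left(q{\left(0,-5 \right)} - 2 r{\left(-2,6 \right)}\right) \left(1 + 16\right) \left(39 - 30\right) = - 65 \left(\left(\frac{2}{3} + \frac{1}{6} \cdot 0 - 0 \left(-5\right)\right) - 2 \left(-2 + 2 \cdot 6\right)\right) \left(1 + 16\right) \left(39 - 30\right) = - 65 \left(\left(\frac{2}{3} + 0 + 0\right) - 2 \left(-2 + 12\right)\right) 17 \cdot 9 = - 65 \left(\frac{2}{3} - 20\right) 153 = \left(-65\right) \left(- \frac{58}{3}\right) 153 = \frac{3770}{3} \cdot 153 = 192270$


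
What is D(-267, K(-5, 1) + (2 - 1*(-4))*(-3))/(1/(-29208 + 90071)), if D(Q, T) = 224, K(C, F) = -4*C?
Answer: 13633312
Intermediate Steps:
D(-267, K(-5, 1) + (2 - 1*(-4))*(-3))/(1/(-29208 + 90071)) = 224/(1/(-29208 + 90071)) = 224/(1/60863) = 224*60863 = 13633312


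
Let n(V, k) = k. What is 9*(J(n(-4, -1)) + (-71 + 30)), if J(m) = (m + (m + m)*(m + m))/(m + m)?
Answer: -765/2 ≈ -382.50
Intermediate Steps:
J(m) = (m + 4*m**2)/(2*m) (J(m) = (m + (2*m)*(2*m))/((2*m)) = (m + 4*m**2)*(1/(2*m)) = (m + 4*m**2)/(2*m))
9*(J(n(-4, -1)) + (-71 + 30)) = 9*((1/2 + 2*(-1)) + (-71 + 30)) = 9*((1/2 - 2) - 41) = 9*(-3/2 - 41) = 9*(-85/2) = -765/2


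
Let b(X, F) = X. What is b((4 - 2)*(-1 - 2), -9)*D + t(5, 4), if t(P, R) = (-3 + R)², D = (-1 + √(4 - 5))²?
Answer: 1 + 12*I ≈ 1.0 + 12.0*I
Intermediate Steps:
D = (-1 + I)² (D = (-1 + √(-1))² = (-1 + I)² ≈ -2.0*I)
b((4 - 2)*(-1 - 2), -9)*D + t(5, 4) = ((4 - 2)*(-1 - 2))*(1 - I)² + (-3 + 4)² = (2*(-3))*(1 - I)² + 1² = -6*(1 - I)² + 1 = 1 - 6*(1 - I)²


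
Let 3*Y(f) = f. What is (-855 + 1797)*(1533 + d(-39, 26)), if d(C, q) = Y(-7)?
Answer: 1441888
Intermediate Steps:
Y(f) = f/3
d(C, q) = -7/3 (d(C, q) = (⅓)*(-7) = -7/3)
(-855 + 1797)*(1533 + d(-39, 26)) = (-855 + 1797)*(1533 - 7/3) = 942*(4592/3) = 1441888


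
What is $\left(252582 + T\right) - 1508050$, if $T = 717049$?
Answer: $-538419$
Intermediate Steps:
$\left(252582 + T\right) - 1508050 = \left(252582 + 717049\right) - 1508050 = 969631 - 1508050 = -538419$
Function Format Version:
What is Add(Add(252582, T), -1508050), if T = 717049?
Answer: -538419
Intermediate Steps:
Add(Add(252582, T), -1508050) = Add(Add(252582, 717049), -1508050) = Add(969631, -1508050) = -538419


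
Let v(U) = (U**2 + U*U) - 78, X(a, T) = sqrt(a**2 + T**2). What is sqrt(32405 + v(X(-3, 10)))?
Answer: sqrt(32545) ≈ 180.40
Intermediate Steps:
X(a, T) = sqrt(T**2 + a**2)
v(U) = -78 + 2*U**2 (v(U) = (U**2 + U**2) - 78 = 2*U**2 - 78 = -78 + 2*U**2)
sqrt(32405 + v(X(-3, 10))) = sqrt(32405 + (-78 + 2*(sqrt(10**2 + (-3)**2))**2)) = sqrt(32405 + (-78 + 2*(sqrt(100 + 9))**2)) = sqrt(32405 + (-78 + 2*(sqrt(109))**2)) = sqrt(32405 + (-78 + 2*109)) = sqrt(32405 + (-78 + 218)) = sqrt(32405 + 140) = sqrt(32545)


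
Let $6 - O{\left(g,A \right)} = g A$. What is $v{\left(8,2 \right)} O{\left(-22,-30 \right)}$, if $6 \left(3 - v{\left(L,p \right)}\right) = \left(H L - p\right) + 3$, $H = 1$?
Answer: $-981$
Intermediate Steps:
$O{\left(g,A \right)} = 6 - A g$ ($O{\left(g,A \right)} = 6 - g A = 6 - A g$)
$v{\left(L,p \right)} = \frac{5}{2} - \frac{L}{6} + \frac{p}{6}$ ($v{\left(L,p \right)} = 3 - \frac{\left(1 L - p\right) + 3}{6} = 3 - \frac{\left(L - p\right) + 3}{6} = 3 - \frac{3 + L - p}{6} = 3 - \left(\frac{1}{2} - \frac{p}{6} + \frac{L}{6}\right) = \frac{5}{2} - \frac{L}{6} + \frac{p}{6}$)
$v{\left(8,2 \right)} O{\left(-22,-30 \right)} = \left(\frac{5}{2} - \frac{4}{3} + \frac{1}{6} \cdot 2\right) \left(6 - \left(-30\right) \left(-22\right)\right) = \left(\frac{5}{2} - \frac{4}{3} + \frac{1}{3}\right) \left(6 - 660\right) = \frac{3}{2} \left(-654\right) = -981$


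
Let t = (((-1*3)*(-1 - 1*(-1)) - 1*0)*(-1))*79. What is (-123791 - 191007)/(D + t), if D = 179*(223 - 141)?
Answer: -3839/179 ≈ -21.447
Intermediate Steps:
t = 0 (t = ((-3*(-1 + 1) + 0)*(-1))*79 = ((-3*0 + 0)*(-1))*79 = ((0 + 0)*(-1))*79 = (0*(-1))*79 = 0*79 = 0)
D = 14678 (D = 179*82 = 14678)
(-123791 - 191007)/(D + t) = (-123791 - 191007)/(14678 + 0) = -314798/14678 = -314798*1/14678 = -3839/179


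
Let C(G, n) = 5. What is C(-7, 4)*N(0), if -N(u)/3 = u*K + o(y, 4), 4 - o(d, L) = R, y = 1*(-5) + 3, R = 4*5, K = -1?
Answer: 240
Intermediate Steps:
R = 20
y = -2 (y = -5 + 3 = -2)
o(d, L) = -16 (o(d, L) = 4 - 1*20 = 4 - 20 = -16)
N(u) = 48 + 3*u (N(u) = -3*(u*(-1) - 16) = -3*(-u - 16) = -3*(-16 - u) = 48 + 3*u)
C(-7, 4)*N(0) = 5*(48 + 3*0) = 5*(48 + 0) = 5*48 = 240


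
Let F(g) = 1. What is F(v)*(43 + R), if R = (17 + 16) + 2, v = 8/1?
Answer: 78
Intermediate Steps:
v = 8 (v = 8*1 = 8)
R = 35 (R = 33 + 2 = 35)
F(v)*(43 + R) = 1*(43 + 35) = 1*78 = 78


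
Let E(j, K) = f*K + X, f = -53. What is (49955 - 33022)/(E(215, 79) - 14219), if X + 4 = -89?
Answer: -16933/18499 ≈ -0.91535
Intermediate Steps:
X = -93 (X = -4 - 89 = -93)
E(j, K) = -93 - 53*K (E(j, K) = -53*K - 93 = -93 - 53*K)
(49955 - 33022)/(E(215, 79) - 14219) = (49955 - 33022)/((-93 - 53*79) - 14219) = 16933/((-93 - 4187) - 14219) = 16933/(-4280 - 14219) = 16933/(-18499) = 16933*(-1/18499) = -16933/18499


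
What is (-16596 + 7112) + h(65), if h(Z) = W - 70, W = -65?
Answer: -9619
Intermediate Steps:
h(Z) = -135 (h(Z) = -65 - 70 = -135)
(-16596 + 7112) + h(65) = (-16596 + 7112) - 135 = -9484 - 135 = -9619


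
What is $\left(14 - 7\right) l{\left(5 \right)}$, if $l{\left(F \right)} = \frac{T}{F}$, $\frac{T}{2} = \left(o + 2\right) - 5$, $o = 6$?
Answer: $\frac{42}{5} \approx 8.4$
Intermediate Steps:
$T = 6$ ($T = 2 \left(\left(6 + 2\right) - 5\right) = 2 \left(8 - 5\right) = 2 \cdot 3 = 6$)
$l{\left(F \right)} = \frac{6}{F}$
$\left(14 - 7\right) l{\left(5 \right)} = \left(14 - 7\right) \frac{6}{5} = 7 \cdot \frac{6}{5} = \frac{42}{5}$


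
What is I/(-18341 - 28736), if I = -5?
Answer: 5/47077 ≈ 0.00010621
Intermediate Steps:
I/(-18341 - 28736) = -5/(-18341 - 28736) = -5/(-47077) = -1/47077*(-5) = 5/47077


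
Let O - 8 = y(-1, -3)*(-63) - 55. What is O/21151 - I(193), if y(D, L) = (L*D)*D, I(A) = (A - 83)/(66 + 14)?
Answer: -231525/169208 ≈ -1.3683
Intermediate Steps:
I(A) = -83/80 + A/80 (I(A) = (-83 + A)/80 = (-83 + A)*(1/80) = -83/80 + A/80)
y(D, L) = L*D² (y(D, L) = (D*L)*D = L*D²)
O = 142 (O = 8 + (-3*(-1)²*(-63) - 55) = 8 + (-3*1*(-63) - 55) = 8 + (-3*(-63) - 55) = 8 + (189 - 55) = 8 + 134 = 142)
O/21151 - I(193) = 142/21151 - (-83/80 + (1/80)*193) = 142*(1/21151) - (-83/80 + 193/80) = 142/21151 - 1*11/8 = 142/21151 - 11/8 = -231525/169208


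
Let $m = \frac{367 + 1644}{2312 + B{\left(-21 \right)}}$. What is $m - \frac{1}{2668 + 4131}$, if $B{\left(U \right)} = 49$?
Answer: $\frac{13670428}{16052439} \approx 0.85161$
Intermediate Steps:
$m = \frac{2011}{2361}$ ($m = \frac{367 + 1644}{2312 + 49} = \frac{2011}{2361} \approx 0.85176$)
$m - \frac{1}{2668 + 4131} = \frac{2011}{2361} - \frac{1}{2668 + 4131} = \frac{2011}{2361} - \frac{1}{6799} = \frac{13670428}{16052439}$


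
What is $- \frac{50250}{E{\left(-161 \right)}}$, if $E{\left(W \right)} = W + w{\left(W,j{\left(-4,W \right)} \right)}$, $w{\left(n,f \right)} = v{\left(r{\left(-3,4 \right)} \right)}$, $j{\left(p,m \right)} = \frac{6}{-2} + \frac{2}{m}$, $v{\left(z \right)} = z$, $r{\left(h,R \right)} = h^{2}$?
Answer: $\frac{25125}{76} \approx 330.59$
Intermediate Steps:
$j{\left(p,m \right)} = -3 + \frac{2}{m}$ ($j{\left(p,m \right)} = 6 \left(- \frac{1}{2}\right) + \frac{2}{m} = -3 + \frac{2}{m}$)
$w{\left(n,f \right)} = 9$ ($w{\left(n,f \right)} = \left(-3\right)^{2} = 9$)
$E{\left(W \right)} = 9 + W$ ($E{\left(W \right)} = W + 9 = 9 + W$)
$- \frac{50250}{E{\left(-161 \right)}} = - \frac{50250}{9 - 161} = - \frac{50250}{-152} = \left(-50250\right) \left(- \frac{1}{152}\right) = \frac{25125}{76}$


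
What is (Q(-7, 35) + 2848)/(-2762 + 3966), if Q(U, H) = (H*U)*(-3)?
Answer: 3583/1204 ≈ 2.9759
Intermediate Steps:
Q(U, H) = -3*H*U
(Q(-7, 35) + 2848)/(-2762 + 3966) = (-3*35*(-7) + 2848)/(-2762 + 3966) = (735 + 2848)/1204 = 3583*(1/1204) = 3583/1204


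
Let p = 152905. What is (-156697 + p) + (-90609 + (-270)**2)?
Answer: -21501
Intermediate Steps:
(-156697 + p) + (-90609 + (-270)**2) = (-156697 + 152905) + (-90609 + (-270)**2) = -3792 + (-90609 + 72900) = -3792 - 17709 = -21501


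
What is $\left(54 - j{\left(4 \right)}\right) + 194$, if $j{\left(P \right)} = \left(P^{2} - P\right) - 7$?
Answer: $243$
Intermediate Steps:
$j{\left(P \right)} = -7 + P^{2} - P$
$\left(54 - j{\left(4 \right)}\right) + 194 = \left(54 - \left(-7 + 4^{2} - 4\right)\right) + 194 = \left(54 - \left(-7 + 16 - 4\right)\right) + 194 = \left(54 - 5\right) + 194 = 49 + 194 = 243$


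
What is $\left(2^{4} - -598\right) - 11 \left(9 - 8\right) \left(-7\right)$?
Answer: $691$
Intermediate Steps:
$\left(2^{4} - -598\right) - 11 \left(9 - 8\right) \left(-7\right) = \left(16 + 598\right) - 11 \cdot 1 \left(-7\right) = 614 - 11 \left(-7\right) = 614 - -77 = 614 + 77 = 691$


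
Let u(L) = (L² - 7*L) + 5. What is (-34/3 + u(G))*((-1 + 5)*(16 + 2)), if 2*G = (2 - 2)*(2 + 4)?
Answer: -456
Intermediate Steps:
G = 0 (G = ((2 - 2)*(2 + 4))/2 = (0*6)/2 = (½)*0 = 0)
u(L) = 5 + L² - 7*L
(-34/3 + u(G))*((-1 + 5)*(16 + 2)) = (-34/3 + (5 + 0² - 7*0))*((-1 + 5)*(16 + 2)) = (-34*⅓ + (5 + 0 + 0))*(4*18) = (-34/3 + 5)*72 = -19/3*72 = -456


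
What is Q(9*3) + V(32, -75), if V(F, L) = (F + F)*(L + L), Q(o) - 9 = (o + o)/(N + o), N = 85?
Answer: -537069/56 ≈ -9590.5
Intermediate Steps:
Q(o) = 9 + 2*o/(85 + o) (Q(o) = 9 + (o + o)/(85 + o) = 9 + (2*o)/(85 + o) = 9 + 2*o/(85 + o))
V(F, L) = 4*F*L (V(F, L) = (2*F)*(2*L) = 4*F*L)
Q(9*3) + V(32, -75) = (765 + 11*(9*3))/(85 + 9*3) + 4*32*(-75) = (765 + 11*27)/(85 + 27) - 9600 = (765 + 297)/112 - 9600 = (1/112)*1062 - 9600 = 531/56 - 9600 = -537069/56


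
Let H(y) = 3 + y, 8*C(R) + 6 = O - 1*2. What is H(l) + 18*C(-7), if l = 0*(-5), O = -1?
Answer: -69/4 ≈ -17.250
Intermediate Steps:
C(R) = -9/8 (C(R) = -3/4 + (-1 - 1*2)/8 = -3/4 + (-1 - 2)/8 = -3/4 + (1/8)*(-3) = -3/4 - 3/8 = -9/8)
l = 0
H(l) + 18*C(-7) = (3 + 0) + 18*(-9/8) = 3 - 81/4 = -69/4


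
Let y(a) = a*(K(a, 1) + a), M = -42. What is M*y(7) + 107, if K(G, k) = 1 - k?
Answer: -1951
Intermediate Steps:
y(a) = a² (y(a) = a*((1 - 1*1) + a) = a*((1 - 1) + a) = a*(0 + a) = a*a = a²)
M*y(7) + 107 = -42*7² + 107 = -42*49 + 107 = -2058 + 107 = -1951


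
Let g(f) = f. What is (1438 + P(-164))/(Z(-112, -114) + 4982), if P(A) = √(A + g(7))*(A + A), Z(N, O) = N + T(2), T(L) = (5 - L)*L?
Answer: 719/2438 - 82*I*√157/1219 ≈ 0.29491 - 0.84287*I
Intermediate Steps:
T(L) = L*(5 - L)
Z(N, O) = 6 + N (Z(N, O) = N + 2*(5 - 1*2) = N + 2*(5 - 2) = N + 2*3 = N + 6 = 6 + N)
P(A) = 2*A*√(7 + A) (P(A) = √(A + 7)*(A + A) = √(7 + A)*(2*A) = 2*A*√(7 + A))
(1438 + P(-164))/(Z(-112, -114) + 4982) = (1438 + 2*(-164)*√(7 - 164))/((6 - 112) + 4982) = (1438 + 2*(-164)*√(-157))/(-106 + 4982) = (1438 + 2*(-164)*(I*√157))/4876 = (1438 - 328*I*√157)*(1/4876) = 719/2438 - 82*I*√157/1219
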